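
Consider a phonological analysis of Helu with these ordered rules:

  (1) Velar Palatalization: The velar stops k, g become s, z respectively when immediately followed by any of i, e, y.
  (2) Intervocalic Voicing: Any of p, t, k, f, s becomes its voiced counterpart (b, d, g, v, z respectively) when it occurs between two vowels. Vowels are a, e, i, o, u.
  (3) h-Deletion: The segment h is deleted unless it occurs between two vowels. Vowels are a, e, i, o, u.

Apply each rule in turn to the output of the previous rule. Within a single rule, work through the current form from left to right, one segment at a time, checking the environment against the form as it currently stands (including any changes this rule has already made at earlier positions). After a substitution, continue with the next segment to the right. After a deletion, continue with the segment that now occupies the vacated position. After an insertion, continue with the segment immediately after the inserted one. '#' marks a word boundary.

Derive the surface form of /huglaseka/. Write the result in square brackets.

[uglazega]

(1) Velar Palatalization: no change — [huglaseka]
(2) Intervocalic Voicing: [huglaseka] → [huglazega]
(3) h-Deletion: [huglazega] → [uglazega]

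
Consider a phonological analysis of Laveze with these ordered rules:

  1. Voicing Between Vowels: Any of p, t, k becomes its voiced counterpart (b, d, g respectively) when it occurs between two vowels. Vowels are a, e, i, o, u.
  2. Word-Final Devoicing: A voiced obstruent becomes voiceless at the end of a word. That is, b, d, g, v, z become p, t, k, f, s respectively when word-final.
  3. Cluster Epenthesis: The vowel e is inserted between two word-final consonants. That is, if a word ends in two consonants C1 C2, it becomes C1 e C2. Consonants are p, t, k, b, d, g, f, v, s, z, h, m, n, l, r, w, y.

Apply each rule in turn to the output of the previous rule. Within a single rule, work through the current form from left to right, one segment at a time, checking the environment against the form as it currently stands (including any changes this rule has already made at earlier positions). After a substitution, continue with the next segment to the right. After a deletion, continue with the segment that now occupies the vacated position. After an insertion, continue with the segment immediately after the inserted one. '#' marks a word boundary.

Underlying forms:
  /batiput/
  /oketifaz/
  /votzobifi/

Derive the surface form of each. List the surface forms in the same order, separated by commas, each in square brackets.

/batiput/:
  1 Voicing Between Vowels: [batiput] → [badibut]
  2 Word-Final Devoicing: no change — [badibut]
  3 Cluster Epenthesis: no change — [badibut]
/oketifaz/:
  1 Voicing Between Vowels: [oketifaz] → [ogedifaz]
  2 Word-Final Devoicing: [ogedifaz] → [ogedifas]
  3 Cluster Epenthesis: no change — [ogedifas]
/votzobifi/:
  1 Voicing Between Vowels: no change — [votzobifi]
  2 Word-Final Devoicing: no change — [votzobifi]
  3 Cluster Epenthesis: no change — [votzobifi]

[badibut], [ogedifas], [votzobifi]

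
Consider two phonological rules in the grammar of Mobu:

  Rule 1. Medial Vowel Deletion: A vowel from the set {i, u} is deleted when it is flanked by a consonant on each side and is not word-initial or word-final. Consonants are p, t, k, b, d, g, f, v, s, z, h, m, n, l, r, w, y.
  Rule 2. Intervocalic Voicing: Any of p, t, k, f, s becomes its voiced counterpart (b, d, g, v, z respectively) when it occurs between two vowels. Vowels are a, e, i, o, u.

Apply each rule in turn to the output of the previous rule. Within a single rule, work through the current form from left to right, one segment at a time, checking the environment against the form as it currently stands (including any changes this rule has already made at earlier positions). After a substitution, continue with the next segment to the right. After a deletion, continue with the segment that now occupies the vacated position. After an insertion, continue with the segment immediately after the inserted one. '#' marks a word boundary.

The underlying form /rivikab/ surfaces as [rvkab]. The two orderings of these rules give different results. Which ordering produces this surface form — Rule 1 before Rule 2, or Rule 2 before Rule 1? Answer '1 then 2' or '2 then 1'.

1 then 2

Order 1 then 2:
  1 Medial Vowel Deletion: [rivikab] → [rvkab]
  2 Intervocalic Voicing: no change — [rvkab]
  result: [rvkab]
Order 2 then 1:
  2 Intervocalic Voicing: [rivikab] → [rivigab]
  1 Medial Vowel Deletion: [rivigab] → [rvgab]
  result: [rvgab]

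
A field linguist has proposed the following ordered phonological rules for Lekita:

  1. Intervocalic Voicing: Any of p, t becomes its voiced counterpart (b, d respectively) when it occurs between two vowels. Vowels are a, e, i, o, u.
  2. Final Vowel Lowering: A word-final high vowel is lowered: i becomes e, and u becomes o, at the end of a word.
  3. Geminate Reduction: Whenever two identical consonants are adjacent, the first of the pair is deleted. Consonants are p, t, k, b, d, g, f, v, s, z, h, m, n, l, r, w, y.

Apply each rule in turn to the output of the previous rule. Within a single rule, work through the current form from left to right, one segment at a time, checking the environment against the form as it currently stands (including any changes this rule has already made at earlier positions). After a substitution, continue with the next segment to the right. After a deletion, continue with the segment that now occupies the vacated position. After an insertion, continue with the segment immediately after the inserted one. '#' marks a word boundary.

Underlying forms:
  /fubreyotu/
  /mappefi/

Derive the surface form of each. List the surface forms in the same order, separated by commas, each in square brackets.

/fubreyotu/:
  1 Intervocalic Voicing: [fubreyotu] → [fubreyodu]
  2 Final Vowel Lowering: [fubreyodu] → [fubreyodo]
  3 Geminate Reduction: no change — [fubreyodo]
/mappefi/:
  1 Intervocalic Voicing: no change — [mappefi]
  2 Final Vowel Lowering: [mappefi] → [mappefe]
  3 Geminate Reduction: [mappefe] → [mapefe]

[fubreyodo], [mapefe]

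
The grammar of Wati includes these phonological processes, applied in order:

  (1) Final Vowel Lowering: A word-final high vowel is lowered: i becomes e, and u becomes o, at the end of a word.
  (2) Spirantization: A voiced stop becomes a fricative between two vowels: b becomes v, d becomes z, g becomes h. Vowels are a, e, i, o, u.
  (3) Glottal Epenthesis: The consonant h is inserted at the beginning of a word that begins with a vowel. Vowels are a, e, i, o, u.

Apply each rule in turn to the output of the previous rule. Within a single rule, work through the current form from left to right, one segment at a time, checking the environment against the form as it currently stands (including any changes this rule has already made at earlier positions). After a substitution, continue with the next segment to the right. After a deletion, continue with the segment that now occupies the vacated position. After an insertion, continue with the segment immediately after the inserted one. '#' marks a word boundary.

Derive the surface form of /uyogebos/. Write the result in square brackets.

(1) Final Vowel Lowering: no change — [uyogebos]
(2) Spirantization: [uyogebos] → [uyohevos]
(3) Glottal Epenthesis: [uyohevos] → [huyohevos]

[huyohevos]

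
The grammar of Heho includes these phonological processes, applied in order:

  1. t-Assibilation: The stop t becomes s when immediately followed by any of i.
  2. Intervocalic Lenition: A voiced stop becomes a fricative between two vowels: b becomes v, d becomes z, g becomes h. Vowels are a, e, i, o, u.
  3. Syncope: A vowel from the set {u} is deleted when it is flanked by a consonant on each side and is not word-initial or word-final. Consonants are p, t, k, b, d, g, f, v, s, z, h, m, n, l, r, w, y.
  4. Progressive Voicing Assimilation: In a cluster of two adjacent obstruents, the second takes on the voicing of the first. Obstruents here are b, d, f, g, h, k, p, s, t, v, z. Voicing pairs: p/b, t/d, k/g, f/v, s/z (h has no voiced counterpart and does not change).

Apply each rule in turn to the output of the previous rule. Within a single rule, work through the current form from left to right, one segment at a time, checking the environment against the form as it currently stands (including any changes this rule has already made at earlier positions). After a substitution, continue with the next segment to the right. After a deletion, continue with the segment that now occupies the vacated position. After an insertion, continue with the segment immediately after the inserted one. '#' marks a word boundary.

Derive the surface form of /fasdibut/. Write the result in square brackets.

[fastivd]

1 t-Assibilation: no change — [fasdibut]
2 Intervocalic Lenition: [fasdibut] → [fasdivut]
3 Syncope: [fasdivut] → [fasdivt]
4 Progressive Voicing Assimilation: [fasdivt] → [fastivd]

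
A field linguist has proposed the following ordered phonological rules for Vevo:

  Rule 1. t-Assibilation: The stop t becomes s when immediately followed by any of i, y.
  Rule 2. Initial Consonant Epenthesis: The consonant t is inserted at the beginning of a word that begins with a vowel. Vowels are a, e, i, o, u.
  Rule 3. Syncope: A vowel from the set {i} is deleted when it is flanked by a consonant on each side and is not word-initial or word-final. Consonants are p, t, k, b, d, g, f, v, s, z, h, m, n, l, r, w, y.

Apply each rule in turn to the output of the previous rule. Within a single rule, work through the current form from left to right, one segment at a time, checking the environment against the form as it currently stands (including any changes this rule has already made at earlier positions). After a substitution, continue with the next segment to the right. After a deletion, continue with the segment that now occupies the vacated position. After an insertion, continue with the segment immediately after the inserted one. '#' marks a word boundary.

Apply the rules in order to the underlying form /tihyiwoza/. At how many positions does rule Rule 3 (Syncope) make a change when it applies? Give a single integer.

2

Rule 1 t-Assibilation: [tihyiwoza] → [sihyiwoza]
Rule 2 Initial Consonant Epenthesis: no change — [sihyiwoza]
Rule 3 Syncope: [sihyiwoza] → [shywoza]
Rule Rule 3 changed 2 position(s).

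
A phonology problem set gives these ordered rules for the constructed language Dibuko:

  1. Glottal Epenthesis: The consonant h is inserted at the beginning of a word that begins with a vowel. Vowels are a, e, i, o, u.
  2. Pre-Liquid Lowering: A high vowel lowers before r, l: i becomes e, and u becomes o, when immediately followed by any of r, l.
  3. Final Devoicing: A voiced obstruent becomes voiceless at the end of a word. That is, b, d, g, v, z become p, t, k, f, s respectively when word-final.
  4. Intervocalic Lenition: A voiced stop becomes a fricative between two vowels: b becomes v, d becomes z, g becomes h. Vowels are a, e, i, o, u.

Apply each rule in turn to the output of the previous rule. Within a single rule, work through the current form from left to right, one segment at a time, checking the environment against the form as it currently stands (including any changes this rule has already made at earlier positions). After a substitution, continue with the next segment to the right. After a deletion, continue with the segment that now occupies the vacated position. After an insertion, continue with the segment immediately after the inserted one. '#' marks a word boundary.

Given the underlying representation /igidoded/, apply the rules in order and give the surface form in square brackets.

[hihizozet]

1 Glottal Epenthesis: [igidoded] → [higidoded]
2 Pre-Liquid Lowering: no change — [higidoded]
3 Final Devoicing: [higidoded] → [higidodet]
4 Intervocalic Lenition: [higidodet] → [hihizozet]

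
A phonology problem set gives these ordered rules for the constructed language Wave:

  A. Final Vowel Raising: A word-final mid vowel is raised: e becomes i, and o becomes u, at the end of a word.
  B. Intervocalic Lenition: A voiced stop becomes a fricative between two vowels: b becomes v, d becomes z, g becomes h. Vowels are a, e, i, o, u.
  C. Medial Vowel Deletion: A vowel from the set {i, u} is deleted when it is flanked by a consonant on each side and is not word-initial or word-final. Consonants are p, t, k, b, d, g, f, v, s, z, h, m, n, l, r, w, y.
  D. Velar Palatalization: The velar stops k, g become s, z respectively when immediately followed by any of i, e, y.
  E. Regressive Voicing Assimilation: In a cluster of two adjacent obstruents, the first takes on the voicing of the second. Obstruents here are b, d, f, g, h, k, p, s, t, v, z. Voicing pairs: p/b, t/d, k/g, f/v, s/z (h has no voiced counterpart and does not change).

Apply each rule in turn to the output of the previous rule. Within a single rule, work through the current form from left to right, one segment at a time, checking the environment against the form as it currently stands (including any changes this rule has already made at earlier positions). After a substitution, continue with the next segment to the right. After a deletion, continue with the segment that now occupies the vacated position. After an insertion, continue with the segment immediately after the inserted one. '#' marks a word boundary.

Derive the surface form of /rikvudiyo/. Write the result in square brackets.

[rgvzyu]

A Final Vowel Raising: [rikvudiyo] → [rikvudiyu]
B Intervocalic Lenition: [rikvudiyu] → [rikvuziyu]
C Medial Vowel Deletion: [rikvuziyu] → [rkvzyu]
D Velar Palatalization: no change — [rkvzyu]
E Regressive Voicing Assimilation: [rkvzyu] → [rgvzyu]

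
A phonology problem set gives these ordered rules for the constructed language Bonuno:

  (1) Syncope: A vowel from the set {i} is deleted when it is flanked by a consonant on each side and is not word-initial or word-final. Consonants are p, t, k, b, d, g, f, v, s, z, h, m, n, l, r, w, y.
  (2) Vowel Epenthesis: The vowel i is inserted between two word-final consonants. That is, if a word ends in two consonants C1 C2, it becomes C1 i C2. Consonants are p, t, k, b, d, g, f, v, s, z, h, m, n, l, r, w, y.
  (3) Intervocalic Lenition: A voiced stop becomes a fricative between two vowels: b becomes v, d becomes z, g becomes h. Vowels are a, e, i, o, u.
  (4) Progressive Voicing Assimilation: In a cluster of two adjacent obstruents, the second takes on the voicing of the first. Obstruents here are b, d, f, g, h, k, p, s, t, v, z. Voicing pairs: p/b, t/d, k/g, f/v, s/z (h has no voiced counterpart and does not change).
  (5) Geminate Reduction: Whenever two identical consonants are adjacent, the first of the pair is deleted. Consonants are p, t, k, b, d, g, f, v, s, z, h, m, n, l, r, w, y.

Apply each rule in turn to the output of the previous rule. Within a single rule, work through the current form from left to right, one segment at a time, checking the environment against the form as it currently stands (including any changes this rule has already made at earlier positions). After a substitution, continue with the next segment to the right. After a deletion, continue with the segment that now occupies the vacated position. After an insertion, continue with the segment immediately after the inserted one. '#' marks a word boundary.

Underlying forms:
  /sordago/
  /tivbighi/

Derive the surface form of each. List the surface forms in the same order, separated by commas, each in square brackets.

/sordago/:
  (1) Syncope: no change — [sordago]
  (2) Vowel Epenthesis: no change — [sordago]
  (3) Intervocalic Lenition: [sordago] → [sordaho]
  (4) Progressive Voicing Assimilation: no change — [sordaho]
  (5) Geminate Reduction: no change — [sordaho]
/tivbighi/:
  (1) Syncope: [tivbighi] → [tvbghi]
  (2) Vowel Epenthesis: no change — [tvbghi]
  (3) Intervocalic Lenition: no change — [tvbghi]
  (4) Progressive Voicing Assimilation: [tvbghi] → [tfpkhi]
  (5) Geminate Reduction: no change — [tfpkhi]

[sordaho], [tfpkhi]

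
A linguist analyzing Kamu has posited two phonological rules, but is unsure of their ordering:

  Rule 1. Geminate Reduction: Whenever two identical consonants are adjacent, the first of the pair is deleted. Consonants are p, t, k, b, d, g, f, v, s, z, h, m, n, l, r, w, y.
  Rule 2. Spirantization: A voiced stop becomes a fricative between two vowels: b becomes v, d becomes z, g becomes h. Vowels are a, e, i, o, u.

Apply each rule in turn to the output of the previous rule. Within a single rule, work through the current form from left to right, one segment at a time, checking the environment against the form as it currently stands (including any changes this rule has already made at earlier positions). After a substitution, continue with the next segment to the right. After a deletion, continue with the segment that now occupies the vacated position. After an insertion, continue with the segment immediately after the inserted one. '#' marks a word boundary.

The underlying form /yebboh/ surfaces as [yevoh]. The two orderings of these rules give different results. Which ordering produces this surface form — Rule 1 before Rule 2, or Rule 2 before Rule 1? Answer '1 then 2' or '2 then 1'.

1 then 2

Order 1 then 2:
  1 Geminate Reduction: [yebboh] → [yeboh]
  2 Spirantization: [yeboh] → [yevoh]
  result: [yevoh]
Order 2 then 1:
  2 Spirantization: no change — [yebboh]
  1 Geminate Reduction: [yebboh] → [yeboh]
  result: [yeboh]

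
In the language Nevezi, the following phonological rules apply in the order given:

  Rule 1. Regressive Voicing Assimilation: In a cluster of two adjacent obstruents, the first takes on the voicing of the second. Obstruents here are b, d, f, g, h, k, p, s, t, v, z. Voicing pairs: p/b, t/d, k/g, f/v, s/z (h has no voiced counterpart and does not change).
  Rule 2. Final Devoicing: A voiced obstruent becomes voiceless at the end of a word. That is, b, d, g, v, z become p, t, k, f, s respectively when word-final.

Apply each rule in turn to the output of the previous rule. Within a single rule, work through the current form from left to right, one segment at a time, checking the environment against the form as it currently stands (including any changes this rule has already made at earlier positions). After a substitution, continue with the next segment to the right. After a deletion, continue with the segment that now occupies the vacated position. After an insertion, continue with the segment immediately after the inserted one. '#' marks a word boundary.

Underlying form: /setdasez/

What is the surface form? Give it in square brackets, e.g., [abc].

Rule 1 Regressive Voicing Assimilation: [setdasez] → [seddasez]
Rule 2 Final Devoicing: [seddasez] → [seddases]

[seddases]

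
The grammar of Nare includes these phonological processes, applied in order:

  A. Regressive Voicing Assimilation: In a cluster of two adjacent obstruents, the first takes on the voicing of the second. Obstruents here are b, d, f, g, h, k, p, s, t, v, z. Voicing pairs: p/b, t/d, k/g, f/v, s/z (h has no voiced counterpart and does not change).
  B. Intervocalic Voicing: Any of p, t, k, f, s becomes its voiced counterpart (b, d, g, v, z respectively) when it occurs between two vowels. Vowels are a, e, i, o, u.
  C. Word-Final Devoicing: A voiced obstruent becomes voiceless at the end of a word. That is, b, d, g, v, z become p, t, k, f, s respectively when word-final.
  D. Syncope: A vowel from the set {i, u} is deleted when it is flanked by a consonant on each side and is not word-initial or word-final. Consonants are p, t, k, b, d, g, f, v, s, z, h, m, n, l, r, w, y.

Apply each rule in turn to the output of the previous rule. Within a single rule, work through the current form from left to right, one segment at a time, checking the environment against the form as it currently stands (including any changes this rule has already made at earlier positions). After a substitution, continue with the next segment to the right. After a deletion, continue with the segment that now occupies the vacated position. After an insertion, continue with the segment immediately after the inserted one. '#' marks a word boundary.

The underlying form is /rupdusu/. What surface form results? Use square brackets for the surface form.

[rbdzu]

A Regressive Voicing Assimilation: [rupdusu] → [rubdusu]
B Intervocalic Voicing: [rubdusu] → [rubduzu]
C Word-Final Devoicing: no change — [rubduzu]
D Syncope: [rubduzu] → [rbdzu]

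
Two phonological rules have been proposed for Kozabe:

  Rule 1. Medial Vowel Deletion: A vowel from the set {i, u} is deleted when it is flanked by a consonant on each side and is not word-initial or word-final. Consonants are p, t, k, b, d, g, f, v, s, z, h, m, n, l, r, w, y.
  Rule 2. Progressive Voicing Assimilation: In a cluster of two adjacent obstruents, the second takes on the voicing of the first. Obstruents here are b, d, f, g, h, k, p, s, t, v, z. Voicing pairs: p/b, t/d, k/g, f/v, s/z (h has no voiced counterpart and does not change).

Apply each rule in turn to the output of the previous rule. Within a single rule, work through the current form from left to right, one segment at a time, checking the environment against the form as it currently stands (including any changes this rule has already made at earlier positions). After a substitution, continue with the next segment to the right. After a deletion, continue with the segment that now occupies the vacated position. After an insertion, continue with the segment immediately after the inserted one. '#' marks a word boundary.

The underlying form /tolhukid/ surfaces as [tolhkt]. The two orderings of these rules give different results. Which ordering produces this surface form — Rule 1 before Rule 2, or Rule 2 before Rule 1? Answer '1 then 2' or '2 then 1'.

Order 1 then 2:
  1 Medial Vowel Deletion: [tolhukid] → [tolhkd]
  2 Progressive Voicing Assimilation: [tolhkd] → [tolhkt]
  result: [tolhkt]
Order 2 then 1:
  2 Progressive Voicing Assimilation: no change — [tolhukid]
  1 Medial Vowel Deletion: [tolhukid] → [tolhkd]
  result: [tolhkd]

1 then 2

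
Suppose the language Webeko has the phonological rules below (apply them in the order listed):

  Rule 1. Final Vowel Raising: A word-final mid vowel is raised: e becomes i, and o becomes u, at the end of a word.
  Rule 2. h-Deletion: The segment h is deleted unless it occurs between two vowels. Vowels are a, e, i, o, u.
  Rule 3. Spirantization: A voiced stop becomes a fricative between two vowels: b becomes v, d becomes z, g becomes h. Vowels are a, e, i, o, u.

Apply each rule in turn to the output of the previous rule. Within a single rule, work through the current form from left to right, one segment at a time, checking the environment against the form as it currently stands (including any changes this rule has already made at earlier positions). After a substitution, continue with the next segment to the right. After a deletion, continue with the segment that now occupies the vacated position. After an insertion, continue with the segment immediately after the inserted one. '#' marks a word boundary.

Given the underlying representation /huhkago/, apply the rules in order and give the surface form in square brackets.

[ukahu]

Rule 1 Final Vowel Raising: [huhkago] → [huhkagu]
Rule 2 h-Deletion: [huhkagu] → [ukagu]
Rule 3 Spirantization: [ukagu] → [ukahu]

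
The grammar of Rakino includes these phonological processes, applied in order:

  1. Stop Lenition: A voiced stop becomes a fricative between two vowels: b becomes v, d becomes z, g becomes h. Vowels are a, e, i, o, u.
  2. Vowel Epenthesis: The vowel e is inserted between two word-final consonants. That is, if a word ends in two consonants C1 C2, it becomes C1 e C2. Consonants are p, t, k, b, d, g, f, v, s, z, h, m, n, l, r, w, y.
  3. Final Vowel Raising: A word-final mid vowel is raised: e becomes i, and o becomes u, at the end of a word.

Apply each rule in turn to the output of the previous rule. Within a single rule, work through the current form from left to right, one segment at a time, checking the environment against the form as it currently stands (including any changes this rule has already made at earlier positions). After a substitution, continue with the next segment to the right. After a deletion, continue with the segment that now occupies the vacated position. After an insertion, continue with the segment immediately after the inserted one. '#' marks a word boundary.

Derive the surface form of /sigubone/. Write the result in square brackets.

[sihuvoni]

1 Stop Lenition: [sigubone] → [sihuvone]
2 Vowel Epenthesis: no change — [sihuvone]
3 Final Vowel Raising: [sihuvone] → [sihuvoni]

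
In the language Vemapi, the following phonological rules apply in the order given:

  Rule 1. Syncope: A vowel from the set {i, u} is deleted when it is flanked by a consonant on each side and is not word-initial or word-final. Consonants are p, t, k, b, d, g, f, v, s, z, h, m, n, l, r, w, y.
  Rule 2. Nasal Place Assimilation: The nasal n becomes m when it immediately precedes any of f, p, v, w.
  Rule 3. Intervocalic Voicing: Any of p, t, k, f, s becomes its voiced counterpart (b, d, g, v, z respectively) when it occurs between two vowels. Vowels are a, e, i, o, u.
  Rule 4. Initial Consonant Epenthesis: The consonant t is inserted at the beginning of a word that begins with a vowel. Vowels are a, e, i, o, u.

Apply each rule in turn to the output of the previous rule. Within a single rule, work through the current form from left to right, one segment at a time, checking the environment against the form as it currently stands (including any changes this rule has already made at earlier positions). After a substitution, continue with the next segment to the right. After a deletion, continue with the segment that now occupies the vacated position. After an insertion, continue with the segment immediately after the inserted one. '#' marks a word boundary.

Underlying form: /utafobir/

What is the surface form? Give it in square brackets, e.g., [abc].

Rule 1 Syncope: [utafobir] → [utafobr]
Rule 2 Nasal Place Assimilation: no change — [utafobr]
Rule 3 Intervocalic Voicing: [utafobr] → [udavobr]
Rule 4 Initial Consonant Epenthesis: [udavobr] → [tudavobr]

[tudavobr]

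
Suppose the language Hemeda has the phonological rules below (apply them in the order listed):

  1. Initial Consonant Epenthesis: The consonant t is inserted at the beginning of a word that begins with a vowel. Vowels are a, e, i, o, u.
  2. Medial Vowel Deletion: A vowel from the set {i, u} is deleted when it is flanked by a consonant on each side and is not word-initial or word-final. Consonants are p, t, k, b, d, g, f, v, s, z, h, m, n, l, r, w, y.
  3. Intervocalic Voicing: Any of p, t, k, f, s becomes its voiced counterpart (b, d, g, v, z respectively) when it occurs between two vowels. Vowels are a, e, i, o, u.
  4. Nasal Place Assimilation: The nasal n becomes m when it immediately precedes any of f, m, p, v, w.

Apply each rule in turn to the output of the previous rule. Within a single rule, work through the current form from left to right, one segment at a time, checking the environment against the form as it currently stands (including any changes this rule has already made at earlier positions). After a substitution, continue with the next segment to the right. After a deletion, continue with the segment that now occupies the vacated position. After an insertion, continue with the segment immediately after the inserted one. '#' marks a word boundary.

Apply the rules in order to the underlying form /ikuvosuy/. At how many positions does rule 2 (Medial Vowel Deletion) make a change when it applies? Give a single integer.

3

1 Initial Consonant Epenthesis: [ikuvosuy] → [tikuvosuy]
2 Medial Vowel Deletion: [tikuvosuy] → [tkvosy]
3 Intervocalic Voicing: no change — [tkvosy]
4 Nasal Place Assimilation: no change — [tkvosy]
Rule 2 changed 3 position(s).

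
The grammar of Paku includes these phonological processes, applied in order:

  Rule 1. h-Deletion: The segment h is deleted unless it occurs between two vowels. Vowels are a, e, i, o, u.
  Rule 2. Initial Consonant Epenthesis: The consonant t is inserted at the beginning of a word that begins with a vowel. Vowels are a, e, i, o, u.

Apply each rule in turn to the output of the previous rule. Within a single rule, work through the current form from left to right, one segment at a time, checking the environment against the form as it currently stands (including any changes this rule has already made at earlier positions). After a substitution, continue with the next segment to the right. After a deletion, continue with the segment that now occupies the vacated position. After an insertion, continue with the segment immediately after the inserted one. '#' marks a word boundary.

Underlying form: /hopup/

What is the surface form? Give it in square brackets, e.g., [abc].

[topup]

Rule 1 h-Deletion: [hopup] → [opup]
Rule 2 Initial Consonant Epenthesis: [opup] → [topup]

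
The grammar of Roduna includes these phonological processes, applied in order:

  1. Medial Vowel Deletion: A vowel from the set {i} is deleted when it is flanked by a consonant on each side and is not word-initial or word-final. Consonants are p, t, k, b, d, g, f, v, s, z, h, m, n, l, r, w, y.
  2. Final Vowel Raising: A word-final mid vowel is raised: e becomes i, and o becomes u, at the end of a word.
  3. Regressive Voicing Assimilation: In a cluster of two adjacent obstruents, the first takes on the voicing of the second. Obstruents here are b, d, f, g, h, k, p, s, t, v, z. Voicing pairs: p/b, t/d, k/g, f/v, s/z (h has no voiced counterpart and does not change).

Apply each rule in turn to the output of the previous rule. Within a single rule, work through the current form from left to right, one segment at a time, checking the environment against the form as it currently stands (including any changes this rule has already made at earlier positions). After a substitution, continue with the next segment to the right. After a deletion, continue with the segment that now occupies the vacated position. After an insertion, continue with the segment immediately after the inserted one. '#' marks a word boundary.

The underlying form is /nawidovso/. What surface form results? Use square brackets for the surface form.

1 Medial Vowel Deletion: [nawidovso] → [nawdovso]
2 Final Vowel Raising: [nawdovso] → [nawdovsu]
3 Regressive Voicing Assimilation: [nawdovsu] → [nawdofsu]

[nawdofsu]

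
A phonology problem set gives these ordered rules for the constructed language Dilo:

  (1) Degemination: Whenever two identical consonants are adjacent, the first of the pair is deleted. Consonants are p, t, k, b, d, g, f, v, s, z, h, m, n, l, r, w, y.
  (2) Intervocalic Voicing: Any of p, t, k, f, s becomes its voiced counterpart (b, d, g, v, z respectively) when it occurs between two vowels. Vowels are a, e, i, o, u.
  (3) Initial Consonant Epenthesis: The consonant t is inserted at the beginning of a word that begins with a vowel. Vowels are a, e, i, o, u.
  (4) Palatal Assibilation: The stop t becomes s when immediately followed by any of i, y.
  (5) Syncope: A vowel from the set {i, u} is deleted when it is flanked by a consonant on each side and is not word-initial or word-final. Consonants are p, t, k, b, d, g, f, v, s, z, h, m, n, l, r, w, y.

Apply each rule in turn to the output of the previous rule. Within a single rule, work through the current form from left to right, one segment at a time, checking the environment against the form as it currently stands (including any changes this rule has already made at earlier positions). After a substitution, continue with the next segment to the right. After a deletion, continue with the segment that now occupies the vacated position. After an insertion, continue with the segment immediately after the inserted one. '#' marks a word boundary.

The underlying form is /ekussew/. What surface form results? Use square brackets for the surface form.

(1) Degemination: [ekussew] → [ekusew]
(2) Intervocalic Voicing: [ekusew] → [eguzew]
(3) Initial Consonant Epenthesis: [eguzew] → [teguzew]
(4) Palatal Assibilation: no change — [teguzew]
(5) Syncope: [teguzew] → [tegzew]

[tegzew]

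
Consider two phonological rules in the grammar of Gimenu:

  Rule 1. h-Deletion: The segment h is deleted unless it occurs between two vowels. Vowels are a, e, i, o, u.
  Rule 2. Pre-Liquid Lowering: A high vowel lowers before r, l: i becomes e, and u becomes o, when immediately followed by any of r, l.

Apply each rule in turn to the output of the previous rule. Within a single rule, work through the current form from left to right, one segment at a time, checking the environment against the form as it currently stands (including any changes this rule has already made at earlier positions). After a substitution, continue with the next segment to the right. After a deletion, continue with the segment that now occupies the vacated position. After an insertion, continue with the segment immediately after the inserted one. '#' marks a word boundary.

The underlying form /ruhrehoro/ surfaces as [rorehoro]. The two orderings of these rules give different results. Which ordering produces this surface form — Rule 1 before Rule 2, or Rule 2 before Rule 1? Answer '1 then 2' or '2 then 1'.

1 then 2

Order 1 then 2:
  1 h-Deletion: [ruhrehoro] → [rurehoro]
  2 Pre-Liquid Lowering: [rurehoro] → [rorehoro]
  result: [rorehoro]
Order 2 then 1:
  2 Pre-Liquid Lowering: no change — [ruhrehoro]
  1 h-Deletion: [ruhrehoro] → [rurehoro]
  result: [rurehoro]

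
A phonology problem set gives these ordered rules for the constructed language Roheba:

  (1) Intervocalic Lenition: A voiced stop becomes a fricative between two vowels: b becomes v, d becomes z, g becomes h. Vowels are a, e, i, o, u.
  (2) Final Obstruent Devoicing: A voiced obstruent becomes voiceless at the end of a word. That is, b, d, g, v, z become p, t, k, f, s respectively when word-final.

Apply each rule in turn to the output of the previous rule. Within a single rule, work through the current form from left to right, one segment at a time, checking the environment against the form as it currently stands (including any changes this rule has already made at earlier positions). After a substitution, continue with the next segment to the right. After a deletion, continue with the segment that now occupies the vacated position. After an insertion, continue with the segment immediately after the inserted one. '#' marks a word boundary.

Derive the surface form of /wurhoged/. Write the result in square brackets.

[wurhohet]

(1) Intervocalic Lenition: [wurhoged] → [wurhohed]
(2) Final Obstruent Devoicing: [wurhohed] → [wurhohet]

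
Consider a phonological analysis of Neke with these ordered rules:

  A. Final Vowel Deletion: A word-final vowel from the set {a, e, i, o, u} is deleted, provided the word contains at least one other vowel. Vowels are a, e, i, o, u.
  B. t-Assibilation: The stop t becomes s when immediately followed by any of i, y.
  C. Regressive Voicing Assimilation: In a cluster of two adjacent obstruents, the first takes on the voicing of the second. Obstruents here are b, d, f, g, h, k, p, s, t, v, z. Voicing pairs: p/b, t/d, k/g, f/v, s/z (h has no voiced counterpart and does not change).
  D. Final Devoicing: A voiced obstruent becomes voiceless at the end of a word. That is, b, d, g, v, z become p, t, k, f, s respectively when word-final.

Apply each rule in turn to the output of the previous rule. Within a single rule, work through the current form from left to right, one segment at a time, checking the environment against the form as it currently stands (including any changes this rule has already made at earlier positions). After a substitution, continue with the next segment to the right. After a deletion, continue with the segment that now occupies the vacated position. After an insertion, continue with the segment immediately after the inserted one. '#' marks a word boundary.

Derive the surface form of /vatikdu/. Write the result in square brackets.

[vasigt]

A Final Vowel Deletion: [vatikdu] → [vatikd]
B t-Assibilation: [vatikd] → [vasikd]
C Regressive Voicing Assimilation: [vasikd] → [vasigd]
D Final Devoicing: [vasigd] → [vasigt]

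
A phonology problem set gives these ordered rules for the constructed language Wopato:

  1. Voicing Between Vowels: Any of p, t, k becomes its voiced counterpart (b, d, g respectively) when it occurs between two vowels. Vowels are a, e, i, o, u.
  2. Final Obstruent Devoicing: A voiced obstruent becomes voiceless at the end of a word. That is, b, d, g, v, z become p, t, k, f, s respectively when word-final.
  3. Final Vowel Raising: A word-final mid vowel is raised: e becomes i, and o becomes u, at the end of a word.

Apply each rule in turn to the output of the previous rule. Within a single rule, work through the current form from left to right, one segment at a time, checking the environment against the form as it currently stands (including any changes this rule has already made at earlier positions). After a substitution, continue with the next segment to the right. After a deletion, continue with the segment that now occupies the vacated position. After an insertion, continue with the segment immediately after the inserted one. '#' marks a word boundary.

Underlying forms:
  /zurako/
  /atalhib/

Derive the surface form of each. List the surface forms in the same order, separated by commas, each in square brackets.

[zuragu], [adalhip]

/zurako/:
  1 Voicing Between Vowels: [zurako] → [zurago]
  2 Final Obstruent Devoicing: no change — [zurago]
  3 Final Vowel Raising: [zurago] → [zuragu]
/atalhib/:
  1 Voicing Between Vowels: [atalhib] → [adalhib]
  2 Final Obstruent Devoicing: [adalhib] → [adalhip]
  3 Final Vowel Raising: no change — [adalhip]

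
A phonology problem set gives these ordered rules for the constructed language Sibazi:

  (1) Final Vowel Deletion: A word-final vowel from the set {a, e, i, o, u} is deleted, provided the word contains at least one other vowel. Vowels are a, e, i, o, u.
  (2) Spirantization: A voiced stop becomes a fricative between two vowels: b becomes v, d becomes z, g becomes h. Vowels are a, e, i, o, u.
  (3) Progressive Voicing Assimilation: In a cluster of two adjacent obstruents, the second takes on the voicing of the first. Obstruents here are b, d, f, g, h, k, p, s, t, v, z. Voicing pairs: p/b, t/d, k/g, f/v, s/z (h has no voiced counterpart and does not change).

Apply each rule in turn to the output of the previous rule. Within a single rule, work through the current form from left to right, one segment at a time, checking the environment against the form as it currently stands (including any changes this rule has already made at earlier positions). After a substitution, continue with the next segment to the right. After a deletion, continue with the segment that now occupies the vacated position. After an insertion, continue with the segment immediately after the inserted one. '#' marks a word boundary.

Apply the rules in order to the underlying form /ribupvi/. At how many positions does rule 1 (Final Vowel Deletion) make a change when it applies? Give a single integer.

1

(1) Final Vowel Deletion: [ribupvi] → [ribupv]
(2) Spirantization: [ribupv] → [rivupv]
(3) Progressive Voicing Assimilation: [rivupv] → [rivupf]
Rule 1 changed 1 position(s).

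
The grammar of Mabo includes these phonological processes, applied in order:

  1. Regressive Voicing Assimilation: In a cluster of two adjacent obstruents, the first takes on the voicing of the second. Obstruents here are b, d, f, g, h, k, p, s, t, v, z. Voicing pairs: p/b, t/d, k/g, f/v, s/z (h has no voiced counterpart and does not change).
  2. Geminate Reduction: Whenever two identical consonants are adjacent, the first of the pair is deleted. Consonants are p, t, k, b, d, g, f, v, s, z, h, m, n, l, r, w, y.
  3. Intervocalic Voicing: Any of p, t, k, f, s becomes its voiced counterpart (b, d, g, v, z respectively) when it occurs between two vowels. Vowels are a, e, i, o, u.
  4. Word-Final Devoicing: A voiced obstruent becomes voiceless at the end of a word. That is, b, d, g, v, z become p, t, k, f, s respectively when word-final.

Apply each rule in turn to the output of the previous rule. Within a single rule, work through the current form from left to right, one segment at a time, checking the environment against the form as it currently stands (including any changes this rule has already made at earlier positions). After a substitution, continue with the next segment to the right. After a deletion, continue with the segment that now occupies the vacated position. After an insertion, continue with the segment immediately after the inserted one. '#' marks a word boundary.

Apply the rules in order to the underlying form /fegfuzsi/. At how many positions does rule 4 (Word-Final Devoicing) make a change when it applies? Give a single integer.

0

1 Regressive Voicing Assimilation: [fegfuzsi] → [fekfussi]
2 Geminate Reduction: [fekfussi] → [fekfusi]
3 Intervocalic Voicing: [fekfusi] → [fekfuzi]
4 Word-Final Devoicing: no change — [fekfuzi]
Rule 4 changed 0 position(s).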